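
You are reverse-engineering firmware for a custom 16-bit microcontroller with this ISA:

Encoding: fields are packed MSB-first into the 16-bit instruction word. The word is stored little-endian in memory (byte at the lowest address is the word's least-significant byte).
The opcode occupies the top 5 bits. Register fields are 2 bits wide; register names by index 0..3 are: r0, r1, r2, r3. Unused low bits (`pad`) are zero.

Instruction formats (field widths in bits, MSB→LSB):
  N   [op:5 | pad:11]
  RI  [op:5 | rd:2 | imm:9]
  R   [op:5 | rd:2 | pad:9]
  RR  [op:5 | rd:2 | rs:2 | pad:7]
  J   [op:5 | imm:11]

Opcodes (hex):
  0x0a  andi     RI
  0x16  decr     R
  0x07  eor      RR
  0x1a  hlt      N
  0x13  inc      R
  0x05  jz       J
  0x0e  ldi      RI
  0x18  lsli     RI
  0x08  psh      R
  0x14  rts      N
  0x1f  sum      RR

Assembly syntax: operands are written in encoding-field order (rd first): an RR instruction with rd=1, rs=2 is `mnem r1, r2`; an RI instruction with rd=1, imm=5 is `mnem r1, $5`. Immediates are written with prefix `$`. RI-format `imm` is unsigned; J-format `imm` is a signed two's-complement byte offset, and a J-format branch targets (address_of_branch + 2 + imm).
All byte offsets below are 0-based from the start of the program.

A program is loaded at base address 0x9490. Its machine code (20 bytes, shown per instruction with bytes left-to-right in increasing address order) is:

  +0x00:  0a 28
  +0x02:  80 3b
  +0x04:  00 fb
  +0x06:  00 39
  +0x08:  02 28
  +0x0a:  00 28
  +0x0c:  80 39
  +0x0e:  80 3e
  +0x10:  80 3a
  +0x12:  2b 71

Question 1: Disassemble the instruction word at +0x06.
eor r0, r2

[06] 00 39 → 0x3900
  op=0x3900>>11=0x7 ⇒ eor (RR)
  [10:9] rd=0 = r0
  [8:7] rs=2 = r2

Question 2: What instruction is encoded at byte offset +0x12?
ldi r0, $299

off 0x12: read 2b 71 as little → 0x712b
  opcode bits[15:11]=0xe: ldi/RI
  [10:9] rd=0 = r0
  [8:0] imm=299 = $299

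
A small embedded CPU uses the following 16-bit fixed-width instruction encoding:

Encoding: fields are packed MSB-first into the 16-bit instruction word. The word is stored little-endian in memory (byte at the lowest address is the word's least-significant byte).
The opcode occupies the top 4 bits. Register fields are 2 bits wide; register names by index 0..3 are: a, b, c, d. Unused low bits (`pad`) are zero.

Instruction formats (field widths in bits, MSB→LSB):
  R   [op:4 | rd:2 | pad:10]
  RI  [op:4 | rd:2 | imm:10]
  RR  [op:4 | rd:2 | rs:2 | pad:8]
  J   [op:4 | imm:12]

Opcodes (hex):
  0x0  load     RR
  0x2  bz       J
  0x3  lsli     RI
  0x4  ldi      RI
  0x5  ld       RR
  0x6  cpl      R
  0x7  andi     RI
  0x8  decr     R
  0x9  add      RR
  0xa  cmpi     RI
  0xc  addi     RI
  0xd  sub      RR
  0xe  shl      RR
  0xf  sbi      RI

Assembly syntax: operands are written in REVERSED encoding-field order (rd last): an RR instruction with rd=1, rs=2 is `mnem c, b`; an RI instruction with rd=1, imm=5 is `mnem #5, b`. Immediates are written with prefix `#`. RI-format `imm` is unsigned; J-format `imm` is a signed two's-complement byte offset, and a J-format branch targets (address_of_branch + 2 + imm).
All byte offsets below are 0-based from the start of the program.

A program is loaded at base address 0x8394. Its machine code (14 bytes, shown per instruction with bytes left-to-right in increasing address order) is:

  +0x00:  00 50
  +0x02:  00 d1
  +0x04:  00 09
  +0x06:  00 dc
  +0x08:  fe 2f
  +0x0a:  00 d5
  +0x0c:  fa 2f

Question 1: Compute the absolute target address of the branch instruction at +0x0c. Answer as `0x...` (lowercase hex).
0x839c

+0x0c: fa 2f ⇒ word 0x2ffa (little)
  op=0x2ffa>>12=0x2 ⇒ bz (J)
  imm: (w>>0)&0xfff=0xffa (s12→-6) → #-6
  target = base 0x8394 + off 0x0c + 2 + imm -6 = 0x839c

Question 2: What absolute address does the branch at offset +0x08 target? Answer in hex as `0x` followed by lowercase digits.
0x839c

+0x08: fe 2f ⇒ word 0x2ffe (little)
  top 4b → 0x2 → bz [J]
  imm@[11:0]=0xffe (s12→-2) ⇒ #-2
  target = base 0x8394 + off 0x08 + 2 + imm -2 = 0x839c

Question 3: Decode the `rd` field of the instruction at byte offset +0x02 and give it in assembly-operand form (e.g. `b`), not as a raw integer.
a

[02] 00 d1 → 0xd100
  op=0xd100>>12=0xd ⇒ sub (RR)
  [11:10] rd=0 = a
  [9:8] rs=1 = b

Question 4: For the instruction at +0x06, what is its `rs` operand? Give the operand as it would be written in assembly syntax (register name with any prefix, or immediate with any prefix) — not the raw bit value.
+0x06: 00 dc ⇒ word 0xdc00 (little)
  top 4b → 0xd → sub [RR]
  rd@[11:10]=0x3 ⇒ d
  rs@[9:8]=0x0 ⇒ a

a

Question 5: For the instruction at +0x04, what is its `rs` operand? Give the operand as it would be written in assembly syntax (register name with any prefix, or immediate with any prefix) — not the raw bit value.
off 0x04: read 00 09 as little → 0x0900
  top 4b → 0x0 → load [RR]
  [11:10] rd=2 = c
  [9:8] rs=1 = b

b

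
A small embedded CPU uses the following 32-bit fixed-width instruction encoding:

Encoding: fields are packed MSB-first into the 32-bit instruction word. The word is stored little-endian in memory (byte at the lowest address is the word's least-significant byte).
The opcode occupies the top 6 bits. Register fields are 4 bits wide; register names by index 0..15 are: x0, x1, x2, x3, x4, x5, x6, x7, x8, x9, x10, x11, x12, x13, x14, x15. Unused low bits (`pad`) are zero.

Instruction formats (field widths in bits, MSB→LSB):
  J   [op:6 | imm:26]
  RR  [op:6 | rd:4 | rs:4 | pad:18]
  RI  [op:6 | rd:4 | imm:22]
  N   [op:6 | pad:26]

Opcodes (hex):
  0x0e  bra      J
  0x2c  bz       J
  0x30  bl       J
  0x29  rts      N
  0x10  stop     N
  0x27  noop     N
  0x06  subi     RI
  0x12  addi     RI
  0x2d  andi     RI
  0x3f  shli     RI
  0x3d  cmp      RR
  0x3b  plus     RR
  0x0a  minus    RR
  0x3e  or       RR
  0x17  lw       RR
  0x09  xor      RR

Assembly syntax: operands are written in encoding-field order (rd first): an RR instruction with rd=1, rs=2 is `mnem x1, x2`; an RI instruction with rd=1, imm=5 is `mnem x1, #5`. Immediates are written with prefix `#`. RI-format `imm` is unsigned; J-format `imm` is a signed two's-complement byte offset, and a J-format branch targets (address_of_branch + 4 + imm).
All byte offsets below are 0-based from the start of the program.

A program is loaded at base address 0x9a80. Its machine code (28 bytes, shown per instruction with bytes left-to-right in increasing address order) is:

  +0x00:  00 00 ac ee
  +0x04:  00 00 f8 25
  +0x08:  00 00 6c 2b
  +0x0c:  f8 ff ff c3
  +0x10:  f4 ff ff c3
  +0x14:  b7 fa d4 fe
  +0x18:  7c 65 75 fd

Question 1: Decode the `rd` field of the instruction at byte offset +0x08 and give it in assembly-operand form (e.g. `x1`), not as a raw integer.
x13

off 0x08: read 00 00 6c 2b as little → 0x2b6c0000
  opcode bits[31:26]=0xa: minus/RR
  [25:22] rd=13 = x13
  [21:18] rs=11 = x11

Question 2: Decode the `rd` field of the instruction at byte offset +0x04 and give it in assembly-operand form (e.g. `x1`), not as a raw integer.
[04] 00 00 f8 25 → 0x25f80000
  opcode bits[31:26]=0x9: xor/RR
  rd@[25:22]=0x7 ⇒ x7
  rs@[21:18]=0xe ⇒ x14

x7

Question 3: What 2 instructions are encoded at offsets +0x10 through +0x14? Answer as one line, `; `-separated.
bl #-12; shli x11, #1374903

[10] f4 ff ff c3 → 0xc3fffff4
  top 6b → 0x30 → bl [J]
  imm: (w>>0)&0x3ffffff=0x3fffff4 (s26→-12) → #-12
[14] b7 fa d4 fe → 0xfed4fab7
  top 6b → 0x3f → shli [RI]
  rd: (w>>22)&0xf=0xb → x11
  imm: (w>>0)&0x3fffff=0x14fab7 → #1374903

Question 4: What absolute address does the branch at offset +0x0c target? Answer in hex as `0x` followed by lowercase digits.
@+0c  little-endian(f8 ff ff c3) = 0xc3fffff8
  op=0xc3fffff8>>26=0x30 ⇒ bl (J)
  [25:0] imm=67108856 (s26→-8) = #-8
  target = base 0x9a80 + off 0x0c + 4 + imm -8 = 0x9a88

0x9a88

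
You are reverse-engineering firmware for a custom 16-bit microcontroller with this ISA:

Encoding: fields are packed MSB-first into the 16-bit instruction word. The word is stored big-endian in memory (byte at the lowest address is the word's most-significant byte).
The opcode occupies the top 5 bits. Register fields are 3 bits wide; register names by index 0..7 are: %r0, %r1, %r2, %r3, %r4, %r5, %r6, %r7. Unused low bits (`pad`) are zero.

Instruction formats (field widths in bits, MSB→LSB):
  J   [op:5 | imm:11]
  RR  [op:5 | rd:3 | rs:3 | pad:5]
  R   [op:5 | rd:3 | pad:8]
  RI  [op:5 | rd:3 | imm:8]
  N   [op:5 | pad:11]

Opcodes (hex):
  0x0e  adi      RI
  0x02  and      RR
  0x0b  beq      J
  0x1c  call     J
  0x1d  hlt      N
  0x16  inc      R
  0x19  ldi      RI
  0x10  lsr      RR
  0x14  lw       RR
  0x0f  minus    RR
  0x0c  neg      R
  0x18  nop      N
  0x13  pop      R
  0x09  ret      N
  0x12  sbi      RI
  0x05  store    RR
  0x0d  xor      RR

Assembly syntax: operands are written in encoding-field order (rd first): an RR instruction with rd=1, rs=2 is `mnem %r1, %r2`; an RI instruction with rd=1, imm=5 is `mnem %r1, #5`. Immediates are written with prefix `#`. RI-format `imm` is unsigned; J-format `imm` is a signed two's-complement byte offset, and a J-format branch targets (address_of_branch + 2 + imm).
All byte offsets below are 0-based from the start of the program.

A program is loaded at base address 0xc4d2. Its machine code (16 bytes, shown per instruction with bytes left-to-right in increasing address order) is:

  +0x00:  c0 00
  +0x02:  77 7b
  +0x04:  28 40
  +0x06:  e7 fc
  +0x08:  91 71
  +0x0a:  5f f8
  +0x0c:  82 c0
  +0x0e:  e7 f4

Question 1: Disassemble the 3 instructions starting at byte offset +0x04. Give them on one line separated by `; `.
off 0x04: read 28 40 as big → 0x2840
  op=0x2840>>11=0x5 ⇒ store (RR)
  rd: (w>>8)&0x7=0x0 → %r0
  rs: (w>>5)&0x7=0x2 → %r2
off 0x06: read e7 fc as big → 0xe7fc
  op=0xe7fc>>11=0x1c ⇒ call (J)
  imm: (w>>0)&0x7ff=0x7fc (s11→-4) → #-4
off 0x08: read 91 71 as big → 0x9171
  op=0x9171>>11=0x12 ⇒ sbi (RI)
  rd: (w>>8)&0x7=0x1 → %r1
  imm: (w>>0)&0xff=0x71 → #113

store %r0, %r2; call #-4; sbi %r1, #113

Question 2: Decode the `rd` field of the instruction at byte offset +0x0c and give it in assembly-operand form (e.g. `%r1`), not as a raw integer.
%r2

@+0c  big-endian(82 c0) = 0x82c0
  top 5b → 0x10 → lsr [RR]
  [10:8] rd=2 = %r2
  [7:5] rs=6 = %r6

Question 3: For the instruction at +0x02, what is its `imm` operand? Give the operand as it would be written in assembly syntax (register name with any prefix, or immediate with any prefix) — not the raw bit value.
[02] 77 7b → 0x777b
  opcode bits[15:11]=0xe: adi/RI
  [10:8] rd=7 = %r7
  [7:0] imm=123 = #123

#123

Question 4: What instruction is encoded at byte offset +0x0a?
@+0a  big-endian(5f f8) = 0x5ff8
  op=0x5ff8>>11=0xb ⇒ beq (J)
  [10:0] imm=2040 (s11→-8) = #-8

beq #-8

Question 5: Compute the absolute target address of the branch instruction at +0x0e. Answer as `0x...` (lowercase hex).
0xc4d6

+0x0e: e7 f4 ⇒ word 0xe7f4 (big)
  opcode bits[15:11]=0x1c: call/J
  imm: (w>>0)&0x7ff=0x7f4 (s11→-12) → #-12
  target = base 0xc4d2 + off 0x0e + 2 + imm -12 = 0xc4d6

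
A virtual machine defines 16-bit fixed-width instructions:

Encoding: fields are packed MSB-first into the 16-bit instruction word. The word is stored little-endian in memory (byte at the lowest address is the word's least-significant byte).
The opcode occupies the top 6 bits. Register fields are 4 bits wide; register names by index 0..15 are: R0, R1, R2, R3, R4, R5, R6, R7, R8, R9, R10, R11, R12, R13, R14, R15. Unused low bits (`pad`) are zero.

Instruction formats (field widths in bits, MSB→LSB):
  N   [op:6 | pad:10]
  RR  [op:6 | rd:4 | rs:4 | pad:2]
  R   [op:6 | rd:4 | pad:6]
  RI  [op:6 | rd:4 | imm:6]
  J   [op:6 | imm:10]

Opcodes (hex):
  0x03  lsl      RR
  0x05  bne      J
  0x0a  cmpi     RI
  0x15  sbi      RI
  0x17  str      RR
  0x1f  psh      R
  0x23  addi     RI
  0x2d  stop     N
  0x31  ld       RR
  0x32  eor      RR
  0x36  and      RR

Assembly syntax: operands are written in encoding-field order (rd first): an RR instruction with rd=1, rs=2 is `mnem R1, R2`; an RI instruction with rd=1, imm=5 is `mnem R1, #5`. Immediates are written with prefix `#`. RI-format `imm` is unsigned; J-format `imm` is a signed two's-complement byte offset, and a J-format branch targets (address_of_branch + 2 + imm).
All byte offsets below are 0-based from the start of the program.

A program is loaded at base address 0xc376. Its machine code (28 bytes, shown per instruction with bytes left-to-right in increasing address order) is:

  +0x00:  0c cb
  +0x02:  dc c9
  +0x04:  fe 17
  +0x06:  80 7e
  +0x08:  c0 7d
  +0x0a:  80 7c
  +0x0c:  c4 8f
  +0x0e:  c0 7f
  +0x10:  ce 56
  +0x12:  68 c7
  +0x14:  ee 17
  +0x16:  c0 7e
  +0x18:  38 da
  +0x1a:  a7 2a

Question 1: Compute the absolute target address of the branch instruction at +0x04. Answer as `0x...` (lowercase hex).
@+04  little-endian(fe 17) = 0x17fe
  top 6b → 0x5 → bne [J]
  imm@[9:0]=0x3fe (s10→-2) ⇒ #-2
  target = base 0xc376 + off 0x04 + 2 + imm -2 = 0xc37a

0xc37a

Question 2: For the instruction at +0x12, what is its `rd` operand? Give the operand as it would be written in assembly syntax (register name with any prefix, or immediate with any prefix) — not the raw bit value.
R13

[12] 68 c7 → 0xc768
  opcode bits[15:10]=0x31: ld/RR
  [9:6] rd=13 = R13
  [5:2] rs=10 = R10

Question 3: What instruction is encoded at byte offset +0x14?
[14] ee 17 → 0x17ee
  opcode bits[15:10]=0x5: bne/J
  imm: (w>>0)&0x3ff=0x3ee (s10→-18) → #-18

bne #-18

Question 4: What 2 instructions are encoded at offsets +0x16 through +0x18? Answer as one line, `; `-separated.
psh R11; and R8, R14

+0x16: c0 7e ⇒ word 0x7ec0 (little)
  top 6b → 0x1f → psh [R]
  [9:6] rd=11 = R11
+0x18: 38 da ⇒ word 0xda38 (little)
  top 6b → 0x36 → and [RR]
  [9:6] rd=8 = R8
  [5:2] rs=14 = R14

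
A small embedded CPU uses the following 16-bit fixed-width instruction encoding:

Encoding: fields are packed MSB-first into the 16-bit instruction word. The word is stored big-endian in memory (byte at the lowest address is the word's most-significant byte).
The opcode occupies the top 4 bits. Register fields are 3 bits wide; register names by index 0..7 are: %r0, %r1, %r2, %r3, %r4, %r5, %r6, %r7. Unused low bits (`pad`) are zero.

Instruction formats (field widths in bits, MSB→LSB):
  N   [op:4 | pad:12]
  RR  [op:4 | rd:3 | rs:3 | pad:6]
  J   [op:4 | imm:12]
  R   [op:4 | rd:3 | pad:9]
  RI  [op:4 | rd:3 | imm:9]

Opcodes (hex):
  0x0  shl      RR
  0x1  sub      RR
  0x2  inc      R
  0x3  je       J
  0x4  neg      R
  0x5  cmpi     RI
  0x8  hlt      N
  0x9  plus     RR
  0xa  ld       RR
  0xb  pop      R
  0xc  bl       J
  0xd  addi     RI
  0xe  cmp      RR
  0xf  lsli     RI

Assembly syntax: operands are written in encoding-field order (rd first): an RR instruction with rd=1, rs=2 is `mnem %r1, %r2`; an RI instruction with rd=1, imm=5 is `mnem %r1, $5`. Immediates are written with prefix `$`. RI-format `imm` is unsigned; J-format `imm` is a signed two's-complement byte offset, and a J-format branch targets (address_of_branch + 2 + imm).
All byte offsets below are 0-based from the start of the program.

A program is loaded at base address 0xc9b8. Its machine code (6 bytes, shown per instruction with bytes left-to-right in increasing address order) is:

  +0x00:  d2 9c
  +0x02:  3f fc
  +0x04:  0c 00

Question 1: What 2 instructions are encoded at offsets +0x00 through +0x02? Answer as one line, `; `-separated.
addi %r1, $156; je $-4

off 0x00: read d2 9c as big → 0xd29c
  opcode bits[15:12]=0xd: addi/RI
  [11:9] rd=1 = %r1
  [8:0] imm=156 = $156
off 0x02: read 3f fc as big → 0x3ffc
  opcode bits[15:12]=0x3: je/J
  [11:0] imm=4092 (s12→-4) = $-4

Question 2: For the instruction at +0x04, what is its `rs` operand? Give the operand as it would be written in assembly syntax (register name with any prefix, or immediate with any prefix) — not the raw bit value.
%r0

[04] 0c 00 → 0x0c00
  top 4b → 0x0 → shl [RR]
  rd@[11:9]=0x6 ⇒ %r6
  rs@[8:6]=0x0 ⇒ %r0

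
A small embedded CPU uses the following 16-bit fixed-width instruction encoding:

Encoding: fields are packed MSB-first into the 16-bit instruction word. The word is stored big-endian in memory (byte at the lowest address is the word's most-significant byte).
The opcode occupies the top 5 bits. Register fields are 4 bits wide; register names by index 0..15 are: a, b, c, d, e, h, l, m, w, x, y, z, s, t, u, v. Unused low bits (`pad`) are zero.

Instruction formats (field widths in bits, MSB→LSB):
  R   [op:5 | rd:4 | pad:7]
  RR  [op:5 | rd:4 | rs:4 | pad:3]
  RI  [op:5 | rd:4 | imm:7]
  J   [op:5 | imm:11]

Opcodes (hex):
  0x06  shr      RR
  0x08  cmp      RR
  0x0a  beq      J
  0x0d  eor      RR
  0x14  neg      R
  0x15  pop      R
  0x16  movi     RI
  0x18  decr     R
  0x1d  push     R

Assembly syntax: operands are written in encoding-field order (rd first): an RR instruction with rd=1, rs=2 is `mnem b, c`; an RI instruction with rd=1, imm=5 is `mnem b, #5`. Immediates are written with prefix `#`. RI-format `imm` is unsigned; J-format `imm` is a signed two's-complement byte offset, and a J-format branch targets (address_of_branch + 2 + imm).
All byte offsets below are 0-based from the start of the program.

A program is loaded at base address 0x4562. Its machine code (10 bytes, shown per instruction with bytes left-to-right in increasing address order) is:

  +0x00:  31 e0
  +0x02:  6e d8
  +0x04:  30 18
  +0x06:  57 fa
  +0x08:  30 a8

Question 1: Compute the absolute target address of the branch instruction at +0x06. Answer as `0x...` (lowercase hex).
0x4564

+0x06: 57 fa ⇒ word 0x57fa (big)
  op=0x57fa>>11=0xa ⇒ beq (J)
  imm: (w>>0)&0x7ff=0x7fa (s11→-6) → #-6
  target = base 0x4562 + off 0x06 + 2 + imm -6 = 0x4564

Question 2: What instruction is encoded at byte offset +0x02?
eor t, z

off 0x02: read 6e d8 as big → 0x6ed8
  top 5b → 0xd → eor [RR]
  [10:7] rd=13 = t
  [6:3] rs=11 = z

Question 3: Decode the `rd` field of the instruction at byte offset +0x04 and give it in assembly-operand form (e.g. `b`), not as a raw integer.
a

off 0x04: read 30 18 as big → 0x3018
  top 5b → 0x6 → shr [RR]
  rd@[10:7]=0x0 ⇒ a
  rs@[6:3]=0x3 ⇒ d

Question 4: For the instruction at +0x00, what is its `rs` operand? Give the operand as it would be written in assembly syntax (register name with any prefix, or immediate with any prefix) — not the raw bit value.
[00] 31 e0 → 0x31e0
  top 5b → 0x6 → shr [RR]
  rd@[10:7]=0x3 ⇒ d
  rs@[6:3]=0xc ⇒ s

s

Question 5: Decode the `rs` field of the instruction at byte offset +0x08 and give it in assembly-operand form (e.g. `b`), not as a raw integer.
off 0x08: read 30 a8 as big → 0x30a8
  op=0x30a8>>11=0x6 ⇒ shr (RR)
  [10:7] rd=1 = b
  [6:3] rs=5 = h

h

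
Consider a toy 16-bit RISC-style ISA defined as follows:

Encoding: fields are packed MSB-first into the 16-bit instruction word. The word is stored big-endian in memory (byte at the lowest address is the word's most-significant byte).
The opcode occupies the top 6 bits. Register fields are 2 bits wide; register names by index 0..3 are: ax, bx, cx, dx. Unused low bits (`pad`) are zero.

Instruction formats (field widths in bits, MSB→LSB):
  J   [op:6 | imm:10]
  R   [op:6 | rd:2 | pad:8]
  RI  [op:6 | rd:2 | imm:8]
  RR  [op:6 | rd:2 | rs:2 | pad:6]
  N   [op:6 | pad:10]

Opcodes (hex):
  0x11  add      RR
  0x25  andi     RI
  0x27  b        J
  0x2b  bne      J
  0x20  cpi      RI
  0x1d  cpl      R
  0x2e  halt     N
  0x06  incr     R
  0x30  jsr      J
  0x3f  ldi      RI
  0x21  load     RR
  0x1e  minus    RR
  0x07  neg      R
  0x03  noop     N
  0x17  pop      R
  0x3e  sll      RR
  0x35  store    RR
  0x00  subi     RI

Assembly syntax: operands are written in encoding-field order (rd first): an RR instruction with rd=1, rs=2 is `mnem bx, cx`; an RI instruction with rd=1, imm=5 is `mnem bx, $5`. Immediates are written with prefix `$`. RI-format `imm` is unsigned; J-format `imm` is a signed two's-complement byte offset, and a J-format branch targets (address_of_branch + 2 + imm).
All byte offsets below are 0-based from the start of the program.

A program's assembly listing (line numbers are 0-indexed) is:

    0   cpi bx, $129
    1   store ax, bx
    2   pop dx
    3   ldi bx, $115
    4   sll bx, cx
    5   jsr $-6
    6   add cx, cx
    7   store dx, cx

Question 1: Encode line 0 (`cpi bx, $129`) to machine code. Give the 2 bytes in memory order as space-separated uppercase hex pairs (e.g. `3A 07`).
L0: cpi op=0x20:6|rd=1:2|imm=129:8 ⇒ 0x8181 ⇒ big 81 81

81 81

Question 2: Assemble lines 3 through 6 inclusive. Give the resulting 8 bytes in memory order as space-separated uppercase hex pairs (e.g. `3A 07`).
3. ldi fields op=0x3f:6|rd=1:2|imm=115:8 → word fd73h → fd 73
4. sll fields op=0x3e:6|rd=1:2|rs=2:2|pad=0:6 → word f980h → f9 80
5. jsr fields op=0x30:6|imm=-6:10 → word c3fah → c3 fa
6. add fields op=0x11:6|rd=2:2|rs=2:2|pad=0:6 → word 4680h → 46 80

FD 73 F9 80 C3 FA 46 80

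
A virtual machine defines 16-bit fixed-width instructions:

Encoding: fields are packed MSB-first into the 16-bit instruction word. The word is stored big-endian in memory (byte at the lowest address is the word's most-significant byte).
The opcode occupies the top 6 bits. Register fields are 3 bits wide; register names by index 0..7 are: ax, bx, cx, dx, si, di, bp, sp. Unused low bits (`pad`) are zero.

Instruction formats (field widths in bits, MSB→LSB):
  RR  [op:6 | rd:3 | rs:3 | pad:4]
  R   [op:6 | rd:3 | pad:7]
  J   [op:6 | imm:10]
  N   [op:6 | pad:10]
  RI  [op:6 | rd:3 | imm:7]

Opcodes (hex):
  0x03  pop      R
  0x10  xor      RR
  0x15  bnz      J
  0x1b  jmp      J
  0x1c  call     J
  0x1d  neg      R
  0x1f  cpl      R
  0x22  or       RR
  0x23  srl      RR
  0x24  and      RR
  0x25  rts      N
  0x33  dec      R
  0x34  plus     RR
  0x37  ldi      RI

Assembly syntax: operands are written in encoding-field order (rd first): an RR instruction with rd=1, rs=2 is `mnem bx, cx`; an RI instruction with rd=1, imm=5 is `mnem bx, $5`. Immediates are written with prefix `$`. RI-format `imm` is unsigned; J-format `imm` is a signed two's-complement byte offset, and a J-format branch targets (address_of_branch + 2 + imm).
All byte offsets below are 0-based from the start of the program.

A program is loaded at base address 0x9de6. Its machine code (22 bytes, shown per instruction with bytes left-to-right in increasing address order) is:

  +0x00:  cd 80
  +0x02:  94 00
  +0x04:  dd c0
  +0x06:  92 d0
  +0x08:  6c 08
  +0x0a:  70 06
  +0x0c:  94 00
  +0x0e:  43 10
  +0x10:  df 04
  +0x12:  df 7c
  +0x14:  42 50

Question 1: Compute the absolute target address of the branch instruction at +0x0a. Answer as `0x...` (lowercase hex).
0x9df8

off 0x0a: read 70 06 as big → 0x7006
  top 6b → 0x1c → call [J]
  [9:0] imm=6 = $6
  target = base 0x9de6 + off 0x0a + 2 + imm 6 = 0x9df8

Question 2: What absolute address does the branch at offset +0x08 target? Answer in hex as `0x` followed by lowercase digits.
[08] 6c 08 → 0x6c08
  top 6b → 0x1b → jmp [J]
  imm: (w>>0)&0x3ff=0x8 → $8
  target = base 0x9de6 + off 0x08 + 2 + imm 8 = 0x9df8

0x9df8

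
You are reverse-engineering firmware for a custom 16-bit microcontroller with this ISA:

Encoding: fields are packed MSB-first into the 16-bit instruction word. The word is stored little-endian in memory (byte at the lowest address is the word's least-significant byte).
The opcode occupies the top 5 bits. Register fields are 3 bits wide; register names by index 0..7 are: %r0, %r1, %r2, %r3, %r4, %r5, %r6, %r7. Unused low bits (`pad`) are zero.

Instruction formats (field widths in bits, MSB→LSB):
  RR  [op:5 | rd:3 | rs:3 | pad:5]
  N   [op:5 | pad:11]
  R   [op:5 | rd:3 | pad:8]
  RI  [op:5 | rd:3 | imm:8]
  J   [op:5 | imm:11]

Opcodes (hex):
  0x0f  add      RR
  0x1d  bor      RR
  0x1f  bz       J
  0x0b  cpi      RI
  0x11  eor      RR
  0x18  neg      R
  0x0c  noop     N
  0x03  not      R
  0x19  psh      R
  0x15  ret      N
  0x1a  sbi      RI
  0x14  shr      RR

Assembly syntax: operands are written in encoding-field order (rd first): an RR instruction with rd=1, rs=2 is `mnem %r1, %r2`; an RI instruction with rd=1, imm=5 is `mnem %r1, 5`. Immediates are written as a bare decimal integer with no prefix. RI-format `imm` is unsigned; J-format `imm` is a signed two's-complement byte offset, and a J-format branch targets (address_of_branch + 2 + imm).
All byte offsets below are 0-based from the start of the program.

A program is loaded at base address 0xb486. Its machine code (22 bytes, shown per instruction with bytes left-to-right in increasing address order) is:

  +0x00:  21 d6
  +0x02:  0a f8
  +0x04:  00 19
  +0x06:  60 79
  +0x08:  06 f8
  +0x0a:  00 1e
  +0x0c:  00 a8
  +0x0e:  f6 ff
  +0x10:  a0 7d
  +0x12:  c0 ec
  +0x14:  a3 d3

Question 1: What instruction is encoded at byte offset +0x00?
+0x00: 21 d6 ⇒ word 0xd621 (little)
  opcode bits[15:11]=0x1a: sbi/RI
  rd: (w>>8)&0x7=0x6 → %r6
  imm: (w>>0)&0xff=0x21 → 33

sbi %r6, 33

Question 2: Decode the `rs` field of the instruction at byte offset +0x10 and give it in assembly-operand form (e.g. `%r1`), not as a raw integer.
+0x10: a0 7d ⇒ word 0x7da0 (little)
  opcode bits[15:11]=0xf: add/RR
  [10:8] rd=5 = %r5
  [7:5] rs=5 = %r5

%r5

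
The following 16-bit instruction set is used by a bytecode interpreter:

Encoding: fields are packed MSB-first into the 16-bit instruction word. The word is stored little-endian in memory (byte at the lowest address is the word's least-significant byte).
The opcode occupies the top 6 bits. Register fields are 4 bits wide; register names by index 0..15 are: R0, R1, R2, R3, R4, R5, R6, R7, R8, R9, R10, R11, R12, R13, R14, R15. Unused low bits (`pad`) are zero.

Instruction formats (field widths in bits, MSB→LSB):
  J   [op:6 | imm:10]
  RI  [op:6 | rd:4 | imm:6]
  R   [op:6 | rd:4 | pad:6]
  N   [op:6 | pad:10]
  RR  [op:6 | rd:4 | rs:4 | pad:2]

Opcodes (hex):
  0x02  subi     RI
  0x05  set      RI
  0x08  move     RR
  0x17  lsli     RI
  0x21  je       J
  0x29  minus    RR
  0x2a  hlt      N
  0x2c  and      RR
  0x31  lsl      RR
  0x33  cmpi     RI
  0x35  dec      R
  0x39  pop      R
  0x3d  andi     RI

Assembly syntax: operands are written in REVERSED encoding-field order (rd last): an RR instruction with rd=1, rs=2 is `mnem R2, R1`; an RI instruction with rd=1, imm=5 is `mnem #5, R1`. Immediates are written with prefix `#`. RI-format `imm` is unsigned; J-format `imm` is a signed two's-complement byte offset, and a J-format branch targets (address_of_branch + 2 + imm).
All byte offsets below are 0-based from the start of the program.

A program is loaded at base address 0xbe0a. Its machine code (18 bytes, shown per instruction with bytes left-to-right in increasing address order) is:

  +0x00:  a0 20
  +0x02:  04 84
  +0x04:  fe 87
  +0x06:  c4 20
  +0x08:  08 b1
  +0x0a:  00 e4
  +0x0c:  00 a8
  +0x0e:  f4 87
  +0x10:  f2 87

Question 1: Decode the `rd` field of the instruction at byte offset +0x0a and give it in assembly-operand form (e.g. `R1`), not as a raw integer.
off 0x0a: read 00 e4 as little → 0xe400
  op=0xe400>>10=0x39 ⇒ pop (R)
  rd: (w>>6)&0xf=0x0 → R0

R0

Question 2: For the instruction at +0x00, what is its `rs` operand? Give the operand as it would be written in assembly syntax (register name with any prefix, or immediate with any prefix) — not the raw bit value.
R8

off 0x00: read a0 20 as little → 0x20a0
  top 6b → 0x8 → move [RR]
  [9:6] rd=2 = R2
  [5:2] rs=8 = R8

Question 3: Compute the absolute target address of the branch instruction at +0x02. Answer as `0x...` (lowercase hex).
0xbe12

+0x02: 04 84 ⇒ word 0x8404 (little)
  top 6b → 0x21 → je [J]
  imm@[9:0]=0x4 ⇒ #4
  target = base 0xbe0a + off 0x02 + 2 + imm 4 = 0xbe12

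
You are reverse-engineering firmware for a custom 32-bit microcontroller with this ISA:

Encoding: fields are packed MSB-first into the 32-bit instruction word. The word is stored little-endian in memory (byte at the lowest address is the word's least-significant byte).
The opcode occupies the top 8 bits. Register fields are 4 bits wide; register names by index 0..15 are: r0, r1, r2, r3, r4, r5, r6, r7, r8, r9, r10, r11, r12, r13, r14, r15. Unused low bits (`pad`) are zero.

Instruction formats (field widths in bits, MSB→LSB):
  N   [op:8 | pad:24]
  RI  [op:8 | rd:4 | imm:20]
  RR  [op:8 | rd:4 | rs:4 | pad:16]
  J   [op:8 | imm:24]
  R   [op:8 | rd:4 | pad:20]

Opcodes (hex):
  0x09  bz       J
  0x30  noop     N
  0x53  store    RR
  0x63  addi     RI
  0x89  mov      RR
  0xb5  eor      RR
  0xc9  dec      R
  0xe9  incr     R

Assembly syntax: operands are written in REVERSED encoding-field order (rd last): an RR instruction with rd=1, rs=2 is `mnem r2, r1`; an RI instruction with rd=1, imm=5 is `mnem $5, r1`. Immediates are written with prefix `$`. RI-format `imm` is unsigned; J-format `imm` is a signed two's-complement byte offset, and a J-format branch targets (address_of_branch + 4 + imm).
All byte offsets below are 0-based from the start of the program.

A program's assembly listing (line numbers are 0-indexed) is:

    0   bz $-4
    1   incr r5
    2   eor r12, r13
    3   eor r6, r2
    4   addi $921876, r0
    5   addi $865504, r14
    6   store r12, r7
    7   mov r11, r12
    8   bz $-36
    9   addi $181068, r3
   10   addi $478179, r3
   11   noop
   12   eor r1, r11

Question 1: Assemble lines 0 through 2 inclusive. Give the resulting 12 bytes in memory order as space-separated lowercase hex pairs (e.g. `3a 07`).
0. bz fields op=0x9:8|imm=-4:24 → word 09fffffch → fc ff ff 09
1. incr fields op=0xe9:8|rd=5:4|pad=0:20 → word e9500000h → 00 00 50 e9
2. eor fields op=0xb5:8|rd=13:4|rs=12:4|pad=0:16 → word b5dc0000h → 00 00 dc b5

fc ff ff 09 00 00 50 e9 00 00 dc b5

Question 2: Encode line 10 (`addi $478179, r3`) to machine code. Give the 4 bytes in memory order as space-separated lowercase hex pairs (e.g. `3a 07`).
line 10 (addi): pack op=0x63:8|rd=3:4|imm=478179:20 = 0x63374be3; little→ e3 4b 37 63

e3 4b 37 63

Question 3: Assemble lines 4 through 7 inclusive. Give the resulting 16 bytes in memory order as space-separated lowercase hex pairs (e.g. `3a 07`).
L4: addi op=0x63:8|rd=0:4|imm=921876:20 ⇒ 0x630e1114 ⇒ little 14 11 0e 63
L5: addi op=0x63:8|rd=14:4|imm=865504:20 ⇒ 0x63ed34e0 ⇒ little e0 34 ed 63
L6: store op=0x53:8|rd=7:4|rs=12:4|pad=0:16 ⇒ 0x537c0000 ⇒ little 00 00 7c 53
L7: mov op=0x89:8|rd=12:4|rs=11:4|pad=0:16 ⇒ 0x89cb0000 ⇒ little 00 00 cb 89

14 11 0e 63 e0 34 ed 63 00 00 7c 53 00 00 cb 89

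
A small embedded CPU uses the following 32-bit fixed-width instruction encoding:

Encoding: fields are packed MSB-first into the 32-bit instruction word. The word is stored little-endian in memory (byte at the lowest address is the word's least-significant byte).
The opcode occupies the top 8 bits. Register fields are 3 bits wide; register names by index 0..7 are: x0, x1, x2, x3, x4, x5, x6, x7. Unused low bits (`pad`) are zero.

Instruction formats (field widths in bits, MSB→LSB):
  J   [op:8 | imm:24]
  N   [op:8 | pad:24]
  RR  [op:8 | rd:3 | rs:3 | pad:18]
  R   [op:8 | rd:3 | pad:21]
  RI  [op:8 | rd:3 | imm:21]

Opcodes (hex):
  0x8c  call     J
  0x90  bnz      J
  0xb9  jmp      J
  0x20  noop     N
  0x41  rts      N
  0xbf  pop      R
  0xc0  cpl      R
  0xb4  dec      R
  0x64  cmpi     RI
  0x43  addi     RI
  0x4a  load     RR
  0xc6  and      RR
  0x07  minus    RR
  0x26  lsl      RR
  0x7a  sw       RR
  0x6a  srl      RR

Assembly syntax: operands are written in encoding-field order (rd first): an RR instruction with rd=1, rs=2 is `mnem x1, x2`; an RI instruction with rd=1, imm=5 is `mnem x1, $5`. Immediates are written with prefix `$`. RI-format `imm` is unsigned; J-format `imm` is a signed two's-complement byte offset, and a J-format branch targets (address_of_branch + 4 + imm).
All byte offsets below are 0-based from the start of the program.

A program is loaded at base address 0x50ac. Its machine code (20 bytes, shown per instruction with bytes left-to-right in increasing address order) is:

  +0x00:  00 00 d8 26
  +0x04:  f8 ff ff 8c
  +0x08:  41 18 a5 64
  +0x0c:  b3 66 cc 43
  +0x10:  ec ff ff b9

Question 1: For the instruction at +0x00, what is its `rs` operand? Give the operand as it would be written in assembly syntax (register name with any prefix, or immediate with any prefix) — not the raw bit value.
[00] 00 00 d8 26 → 0x26d80000
  op=0x26d80000>>24=0x26 ⇒ lsl (RR)
  [23:21] rd=6 = x6
  [20:18] rs=6 = x6

x6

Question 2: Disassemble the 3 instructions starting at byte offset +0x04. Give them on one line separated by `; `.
@+04  little-endian(f8 ff ff 8c) = 0x8cfffff8
  top 8b → 0x8c → call [J]
  imm: (w>>0)&0xffffff=0xfffff8 (s24→-8) → $-8
@+08  little-endian(41 18 a5 64) = 0x64a51841
  top 8b → 0x64 → cmpi [RI]
  rd: (w>>21)&0x7=0x5 → x5
  imm: (w>>0)&0x1fffff=0x51841 → $333889
@+0c  little-endian(b3 66 cc 43) = 0x43cc66b3
  top 8b → 0x43 → addi [RI]
  rd: (w>>21)&0x7=0x6 → x6
  imm: (w>>0)&0x1fffff=0xc66b3 → $812723

call $-8; cmpi x5, $333889; addi x6, $812723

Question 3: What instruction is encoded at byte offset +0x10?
jmp $-20

+0x10: ec ff ff b9 ⇒ word 0xb9ffffec (little)
  opcode bits[31:24]=0xb9: jmp/J
  [23:0] imm=16777196 (s24→-20) = $-20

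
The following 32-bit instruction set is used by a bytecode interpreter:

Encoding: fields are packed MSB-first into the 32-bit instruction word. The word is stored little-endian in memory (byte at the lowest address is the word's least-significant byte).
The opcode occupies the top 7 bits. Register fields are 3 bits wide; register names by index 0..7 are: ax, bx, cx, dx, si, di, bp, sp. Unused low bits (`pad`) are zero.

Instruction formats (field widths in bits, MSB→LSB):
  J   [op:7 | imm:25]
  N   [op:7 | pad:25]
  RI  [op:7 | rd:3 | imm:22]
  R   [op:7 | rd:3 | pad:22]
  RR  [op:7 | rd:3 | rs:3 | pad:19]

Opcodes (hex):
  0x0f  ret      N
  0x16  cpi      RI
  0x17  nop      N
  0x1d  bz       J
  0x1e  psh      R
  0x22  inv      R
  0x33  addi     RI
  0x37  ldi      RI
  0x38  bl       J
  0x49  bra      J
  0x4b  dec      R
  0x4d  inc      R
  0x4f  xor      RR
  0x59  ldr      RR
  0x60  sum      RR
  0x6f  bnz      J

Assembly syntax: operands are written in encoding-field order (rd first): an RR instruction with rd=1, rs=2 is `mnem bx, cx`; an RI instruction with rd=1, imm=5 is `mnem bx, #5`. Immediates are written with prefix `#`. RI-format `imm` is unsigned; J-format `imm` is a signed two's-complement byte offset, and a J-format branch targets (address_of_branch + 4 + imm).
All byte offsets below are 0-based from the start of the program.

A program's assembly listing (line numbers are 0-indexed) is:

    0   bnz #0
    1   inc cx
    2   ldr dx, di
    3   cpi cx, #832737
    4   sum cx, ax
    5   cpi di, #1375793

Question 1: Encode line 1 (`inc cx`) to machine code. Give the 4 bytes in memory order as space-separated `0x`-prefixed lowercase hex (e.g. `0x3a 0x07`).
1. inc fields op=0x4d:7|rd=2:3|pad=0:22 → word 9a800000h → 00 00 80 9a

0x00 0x00 0x80 0x9a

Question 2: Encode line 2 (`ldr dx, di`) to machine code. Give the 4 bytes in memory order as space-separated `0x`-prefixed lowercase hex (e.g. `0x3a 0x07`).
0x00 0x00 0xe8 0xb2

2. ldr fields op=0x59:7|rd=3:3|rs=5:3|pad=0:19 → word b2e80000h → 00 00 e8 b2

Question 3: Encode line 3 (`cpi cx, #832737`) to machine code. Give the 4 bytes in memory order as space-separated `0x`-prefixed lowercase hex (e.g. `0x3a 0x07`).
line 3 (cpi): pack op=0x16:7|rd=2:3|imm=832737:22 = 0x2c8cb4e1; little→ e1 b4 8c 2c

0xe1 0xb4 0x8c 0x2c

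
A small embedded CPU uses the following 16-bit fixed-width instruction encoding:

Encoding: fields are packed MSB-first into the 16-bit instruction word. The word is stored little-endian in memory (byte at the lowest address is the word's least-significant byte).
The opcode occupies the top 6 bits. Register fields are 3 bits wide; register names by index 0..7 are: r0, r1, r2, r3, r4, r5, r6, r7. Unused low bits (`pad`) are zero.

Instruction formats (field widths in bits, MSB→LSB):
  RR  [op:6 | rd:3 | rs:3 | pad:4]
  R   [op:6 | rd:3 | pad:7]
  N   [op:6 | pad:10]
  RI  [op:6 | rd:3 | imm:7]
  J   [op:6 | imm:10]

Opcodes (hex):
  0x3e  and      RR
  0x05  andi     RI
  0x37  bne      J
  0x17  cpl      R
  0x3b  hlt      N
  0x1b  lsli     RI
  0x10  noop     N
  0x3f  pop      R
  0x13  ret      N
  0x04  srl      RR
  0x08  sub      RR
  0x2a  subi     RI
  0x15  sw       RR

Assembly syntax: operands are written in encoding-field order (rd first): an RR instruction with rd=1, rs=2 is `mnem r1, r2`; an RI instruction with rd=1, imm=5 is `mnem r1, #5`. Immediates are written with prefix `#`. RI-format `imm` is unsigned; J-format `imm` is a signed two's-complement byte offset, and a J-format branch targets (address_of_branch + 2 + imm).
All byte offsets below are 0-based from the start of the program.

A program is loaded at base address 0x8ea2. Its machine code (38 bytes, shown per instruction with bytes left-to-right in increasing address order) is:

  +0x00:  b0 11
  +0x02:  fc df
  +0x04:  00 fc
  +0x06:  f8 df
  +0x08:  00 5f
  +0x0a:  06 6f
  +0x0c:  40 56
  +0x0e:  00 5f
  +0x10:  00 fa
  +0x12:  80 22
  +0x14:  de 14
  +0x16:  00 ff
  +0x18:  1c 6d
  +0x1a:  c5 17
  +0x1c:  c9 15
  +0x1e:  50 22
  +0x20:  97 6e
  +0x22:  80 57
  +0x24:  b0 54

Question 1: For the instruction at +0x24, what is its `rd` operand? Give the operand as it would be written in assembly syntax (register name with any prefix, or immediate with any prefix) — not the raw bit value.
@+24  little-endian(b0 54) = 0x54b0
  op=0x54b0>>10=0x15 ⇒ sw (RR)
  rd: (w>>7)&0x7=0x1 → r1
  rs: (w>>4)&0x7=0x3 → r3

r1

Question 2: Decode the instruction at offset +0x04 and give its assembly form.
pop r0

@+04  little-endian(00 fc) = 0xfc00
  op=0xfc00>>10=0x3f ⇒ pop (R)
  [9:7] rd=0 = r0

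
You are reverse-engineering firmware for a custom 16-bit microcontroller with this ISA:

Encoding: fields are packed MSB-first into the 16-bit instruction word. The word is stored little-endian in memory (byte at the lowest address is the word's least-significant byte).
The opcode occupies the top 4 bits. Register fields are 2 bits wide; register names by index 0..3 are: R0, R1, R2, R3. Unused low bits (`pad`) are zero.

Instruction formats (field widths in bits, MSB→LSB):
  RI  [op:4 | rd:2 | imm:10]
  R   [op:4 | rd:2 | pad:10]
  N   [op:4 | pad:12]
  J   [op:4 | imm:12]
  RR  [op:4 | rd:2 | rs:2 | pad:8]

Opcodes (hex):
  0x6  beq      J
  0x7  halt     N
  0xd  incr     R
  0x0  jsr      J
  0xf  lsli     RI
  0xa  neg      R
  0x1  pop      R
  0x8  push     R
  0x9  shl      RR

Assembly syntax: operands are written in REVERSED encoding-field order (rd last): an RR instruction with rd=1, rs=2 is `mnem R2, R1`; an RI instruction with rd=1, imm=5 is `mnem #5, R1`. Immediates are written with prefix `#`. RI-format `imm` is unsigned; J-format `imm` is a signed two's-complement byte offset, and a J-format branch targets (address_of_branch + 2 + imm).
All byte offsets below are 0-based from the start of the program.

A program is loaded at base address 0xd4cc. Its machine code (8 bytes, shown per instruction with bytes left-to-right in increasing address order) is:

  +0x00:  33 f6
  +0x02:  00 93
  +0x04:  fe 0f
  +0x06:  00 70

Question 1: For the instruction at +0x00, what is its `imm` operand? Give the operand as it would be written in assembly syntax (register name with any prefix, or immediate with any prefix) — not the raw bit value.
#563

off 0x00: read 33 f6 as little → 0xf633
  op=0xf633>>12=0xf ⇒ lsli (RI)
  rd@[11:10]=0x1 ⇒ R1
  imm@[9:0]=0x233 ⇒ #563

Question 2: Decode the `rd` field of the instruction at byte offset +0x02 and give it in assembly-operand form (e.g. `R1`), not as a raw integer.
R0

off 0x02: read 00 93 as little → 0x9300
  top 4b → 0x9 → shl [RR]
  rd: (w>>10)&0x3=0x0 → R0
  rs: (w>>8)&0x3=0x3 → R3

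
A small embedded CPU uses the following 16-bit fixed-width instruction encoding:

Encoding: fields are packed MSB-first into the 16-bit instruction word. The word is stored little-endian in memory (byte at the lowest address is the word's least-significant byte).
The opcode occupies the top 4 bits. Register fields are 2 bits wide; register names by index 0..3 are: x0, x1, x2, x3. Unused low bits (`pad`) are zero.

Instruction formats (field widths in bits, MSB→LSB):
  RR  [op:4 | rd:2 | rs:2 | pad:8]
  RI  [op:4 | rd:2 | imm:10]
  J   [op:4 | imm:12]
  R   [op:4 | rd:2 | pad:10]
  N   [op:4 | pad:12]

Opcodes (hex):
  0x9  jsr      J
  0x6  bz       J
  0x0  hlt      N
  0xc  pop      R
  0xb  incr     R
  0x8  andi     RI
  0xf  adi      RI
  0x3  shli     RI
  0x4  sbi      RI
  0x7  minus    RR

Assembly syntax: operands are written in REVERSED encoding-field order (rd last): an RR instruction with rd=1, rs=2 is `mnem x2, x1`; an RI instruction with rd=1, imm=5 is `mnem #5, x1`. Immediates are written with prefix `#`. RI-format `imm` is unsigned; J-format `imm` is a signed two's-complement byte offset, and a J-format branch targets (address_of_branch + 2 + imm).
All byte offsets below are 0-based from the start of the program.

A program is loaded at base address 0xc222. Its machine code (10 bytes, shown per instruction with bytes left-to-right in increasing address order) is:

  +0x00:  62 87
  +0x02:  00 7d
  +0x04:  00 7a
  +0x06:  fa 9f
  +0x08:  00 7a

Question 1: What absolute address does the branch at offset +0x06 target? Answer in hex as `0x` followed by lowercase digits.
+0x06: fa 9f ⇒ word 0x9ffa (little)
  op=0x9ffa>>12=0x9 ⇒ jsr (J)
  imm@[11:0]=0xffa (s12→-6) ⇒ #-6
  target = base 0xc222 + off 0x06 + 2 + imm -6 = 0xc224

0xc224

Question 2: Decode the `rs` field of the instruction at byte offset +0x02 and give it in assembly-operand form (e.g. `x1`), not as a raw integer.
+0x02: 00 7d ⇒ word 0x7d00 (little)
  opcode bits[15:12]=0x7: minus/RR
  [11:10] rd=3 = x3
  [9:8] rs=1 = x1

x1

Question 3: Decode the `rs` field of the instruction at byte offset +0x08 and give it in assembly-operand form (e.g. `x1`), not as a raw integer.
x2

off 0x08: read 00 7a as little → 0x7a00
  opcode bits[15:12]=0x7: minus/RR
  rd@[11:10]=0x2 ⇒ x2
  rs@[9:8]=0x2 ⇒ x2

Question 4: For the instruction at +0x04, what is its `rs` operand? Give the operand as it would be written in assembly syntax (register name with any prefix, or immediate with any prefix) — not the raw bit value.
x2

[04] 00 7a → 0x7a00
  opcode bits[15:12]=0x7: minus/RR
  [11:10] rd=2 = x2
  [9:8] rs=2 = x2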